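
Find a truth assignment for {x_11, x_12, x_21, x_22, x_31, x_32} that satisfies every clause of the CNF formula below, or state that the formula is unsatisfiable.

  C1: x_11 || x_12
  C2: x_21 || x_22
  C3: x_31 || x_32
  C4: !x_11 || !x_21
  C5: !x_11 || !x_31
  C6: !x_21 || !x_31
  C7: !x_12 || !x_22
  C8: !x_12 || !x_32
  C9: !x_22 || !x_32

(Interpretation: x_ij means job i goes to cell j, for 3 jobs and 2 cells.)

UNSATISFIABLE

Case x_11 = true:
Unit clause (!x_21) forces x_21 = false.
Unit clause (x_22) forces x_22 = true.
Unit clause (!x_31) forces x_31 = false.
Unit clause (x_32) forces x_32 = true.
But (!x_32) is also a unit clause — contradiction.
Undo x_11 and try x_11 = false.
Unit clause (x_12) forces x_12 = true.
Unit clause (!x_22) forces x_22 = false.
Unit clause (x_21) forces x_21 = true.
Unit clause (!x_31) forces x_31 = false.
Unit clause (x_32) forces x_32 = true.
But (!x_32) is also a unit clause — contradiction.
Either choice for x_11 ends in contradiction.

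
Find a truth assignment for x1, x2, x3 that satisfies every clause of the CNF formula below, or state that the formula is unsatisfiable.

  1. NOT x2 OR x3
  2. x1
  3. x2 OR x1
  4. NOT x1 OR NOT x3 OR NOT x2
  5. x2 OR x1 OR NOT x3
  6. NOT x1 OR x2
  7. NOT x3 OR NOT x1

Unit clause (x1) forces x1 = true.
Unit clause (x2) forces x2 = true.
Unit clause (x3) forces x3 = true.
Now (NOT x3) is unsatisfied and unit — conflict.

UNSATISFIABLE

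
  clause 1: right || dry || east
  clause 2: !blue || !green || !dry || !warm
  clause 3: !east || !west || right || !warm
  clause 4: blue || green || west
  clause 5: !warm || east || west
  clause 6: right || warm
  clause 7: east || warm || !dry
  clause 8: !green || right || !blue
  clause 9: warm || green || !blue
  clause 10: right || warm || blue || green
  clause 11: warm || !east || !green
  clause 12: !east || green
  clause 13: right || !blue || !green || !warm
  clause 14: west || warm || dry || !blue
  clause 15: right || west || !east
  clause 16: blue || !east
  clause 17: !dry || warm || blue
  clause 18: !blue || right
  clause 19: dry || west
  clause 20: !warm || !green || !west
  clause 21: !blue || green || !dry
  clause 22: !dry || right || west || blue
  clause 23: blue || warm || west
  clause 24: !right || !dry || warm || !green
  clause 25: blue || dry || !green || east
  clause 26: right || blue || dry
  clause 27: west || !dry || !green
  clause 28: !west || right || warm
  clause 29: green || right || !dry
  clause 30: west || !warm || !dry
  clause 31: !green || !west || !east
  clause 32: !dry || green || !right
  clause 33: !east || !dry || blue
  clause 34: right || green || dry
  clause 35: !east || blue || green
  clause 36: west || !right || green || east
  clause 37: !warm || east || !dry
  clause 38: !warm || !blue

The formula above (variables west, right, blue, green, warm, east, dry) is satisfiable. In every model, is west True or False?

True

Suppose west = false.
From the singleton clause (dry), dry = true.
From the singleton clause (!green), green = false.
From the singleton clause (blue), blue = true.
Now (!blue) is unsatisfied and unit — conflict.
So every satisfying assignment has west = True.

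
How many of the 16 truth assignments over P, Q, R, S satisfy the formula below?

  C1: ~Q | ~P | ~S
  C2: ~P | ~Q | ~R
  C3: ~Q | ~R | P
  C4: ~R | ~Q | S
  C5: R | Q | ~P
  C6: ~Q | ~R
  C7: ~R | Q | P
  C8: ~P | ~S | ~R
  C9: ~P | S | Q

5

There are 2^4 = 16 truth assignments over (P, Q, R, S).
Check each against the 9 clauses (columns in the order P, Q, R, S):
  F F F F  ✓ satisfies all
  F F F T  ✓ satisfies all
  F F T F  ✗ fails (~R | Q | P)
  F F T T  ✗ fails (~R | Q | P)
  F T F F  ✓ satisfies all
  F T F T  ✓ satisfies all
  F T T F  ✗ fails (~Q | ~R | P)
  F T T T  ✗ fails (~Q | ~R | P)
  T F F F  ✗ fails (R | Q | ~P)
  T F F T  ✗ fails (R | Q | ~P)
  T F T F  ✗ fails (~P | S | Q)
  T F T T  ✗ fails (~P | ~S | ~R)
  T T F F  ✓ satisfies all
  T T F T  ✗ fails (~Q | ~P | ~S)
  T T T F  ✗ fails (~P | ~Q | ~R)
  T T T T  ✗ fails (~Q | ~P | ~S)
5 of the 16 rows are models.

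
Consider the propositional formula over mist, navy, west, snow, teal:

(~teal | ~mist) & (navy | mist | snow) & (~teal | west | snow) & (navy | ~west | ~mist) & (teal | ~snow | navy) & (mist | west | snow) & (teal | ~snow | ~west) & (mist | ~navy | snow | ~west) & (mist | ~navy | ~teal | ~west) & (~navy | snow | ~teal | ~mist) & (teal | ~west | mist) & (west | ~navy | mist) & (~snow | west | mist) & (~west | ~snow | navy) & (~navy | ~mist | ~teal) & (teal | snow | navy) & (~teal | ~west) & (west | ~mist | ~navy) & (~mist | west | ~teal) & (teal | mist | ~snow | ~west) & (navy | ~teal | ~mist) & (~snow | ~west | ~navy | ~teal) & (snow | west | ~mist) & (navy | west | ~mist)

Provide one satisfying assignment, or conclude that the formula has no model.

mist: 1; navy: 1; west: 1; snow: 0; teal: 0

Try teal = 0.
Try snow = 0.
Unit clause (navy) forces navy = 1.
Try mist = 1.
Unit clause (west) forces west = 1.
This assignment satisfies each clause.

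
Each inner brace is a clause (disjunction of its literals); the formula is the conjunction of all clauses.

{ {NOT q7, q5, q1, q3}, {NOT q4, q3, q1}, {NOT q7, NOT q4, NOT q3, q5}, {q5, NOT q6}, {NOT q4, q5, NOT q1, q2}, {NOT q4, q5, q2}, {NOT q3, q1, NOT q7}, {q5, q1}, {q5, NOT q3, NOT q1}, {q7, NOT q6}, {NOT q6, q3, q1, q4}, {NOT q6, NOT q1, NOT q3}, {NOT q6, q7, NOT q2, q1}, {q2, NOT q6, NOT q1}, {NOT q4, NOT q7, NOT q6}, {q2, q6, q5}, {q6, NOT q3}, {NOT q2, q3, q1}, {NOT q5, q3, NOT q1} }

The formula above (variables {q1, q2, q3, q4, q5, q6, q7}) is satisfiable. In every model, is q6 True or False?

Suppose q6 = true.
(q5) alone gives q5 = true.
(q7) alone gives q7 = true.
(NOT q4) alone gives q4 = false.
Case q3 = false:
(q1) alone gives q1 = true.
But (NOT q1) is also a unit clause — contradiction.
Undo q3 and try q3 = true.
(q1) alone gives q1 = true.
But (NOT q1) is also a unit clause — contradiction.
Either choice for q3 ends in contradiction.
So every satisfying assignment has q6 = False.

False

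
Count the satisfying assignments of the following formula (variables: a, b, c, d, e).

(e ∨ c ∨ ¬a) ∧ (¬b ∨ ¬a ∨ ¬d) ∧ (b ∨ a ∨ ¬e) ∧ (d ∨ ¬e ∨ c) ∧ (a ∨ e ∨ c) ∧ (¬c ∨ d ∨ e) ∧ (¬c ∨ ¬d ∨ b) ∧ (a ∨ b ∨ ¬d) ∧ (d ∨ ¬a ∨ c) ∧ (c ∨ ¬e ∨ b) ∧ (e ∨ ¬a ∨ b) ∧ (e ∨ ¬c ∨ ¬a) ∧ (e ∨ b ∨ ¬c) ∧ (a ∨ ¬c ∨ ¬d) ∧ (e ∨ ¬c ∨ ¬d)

There are 2^5 = 32 truth assignments over (a, b, c, d, e).
Split on d. With d = True, the clauses containing d are satisfied and ¬d drops from the rest; 1 of the 2^4 = 16 assignments to the other variables satisfy what remains.
With d = False, by the same count on the reduced clause set, 3 assignments work.
Total: 1 + 3 = 4.

4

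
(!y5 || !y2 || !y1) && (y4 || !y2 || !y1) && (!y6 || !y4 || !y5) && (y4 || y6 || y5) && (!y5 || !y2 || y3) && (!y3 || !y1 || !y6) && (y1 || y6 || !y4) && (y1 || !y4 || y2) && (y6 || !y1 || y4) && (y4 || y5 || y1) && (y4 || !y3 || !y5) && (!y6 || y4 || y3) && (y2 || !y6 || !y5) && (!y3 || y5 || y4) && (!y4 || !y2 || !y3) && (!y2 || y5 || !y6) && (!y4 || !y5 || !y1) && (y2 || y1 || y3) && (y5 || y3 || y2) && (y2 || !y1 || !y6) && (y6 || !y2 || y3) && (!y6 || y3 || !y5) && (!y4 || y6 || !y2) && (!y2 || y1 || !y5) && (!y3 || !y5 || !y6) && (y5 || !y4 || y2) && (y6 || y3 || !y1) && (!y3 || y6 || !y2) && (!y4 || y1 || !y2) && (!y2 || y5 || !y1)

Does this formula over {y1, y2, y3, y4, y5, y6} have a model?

Suppose y5 = false.
Suppose y4 = true.
Unit clause (y2) forces y2 = true.
Unit clause (!y3) forces y3 = false.
Unit clause (!y6) forces y6 = false.
That conflicts with the unit clause (y6).
That branch fails; take y4 = false instead.
Unit clause (y6) forces y6 = true.
Unit clause (y1) forces y1 = true.
Unit clause (!y2) forces y2 = false.
That conflicts with the unit clause (y2).
Neither y4 = true nor y4 = false works.
That branch fails; take y5 = true instead.
Suppose y2 = false.
Unit clause (!y6) forces y6 = false.
Suppose y1 = true.
Unit clause (y4) forces y4 = true.
That conflicts with the unit clause (!y4).
That branch fails; take y1 = false instead.
Unit clause (!y4) forces y4 = false.
Unit clause (!y3) forces y3 = false.
That conflicts with the unit clause (y3).
Neither y1 = true nor y1 = false works.
That branch fails; take y2 = true instead.
Unit clause (!y1) forces y1 = false.
That conflicts with the unit clause (y1).
Neither y2 = true nor y2 = false works.
Neither y5 = true nor y5 = false works.
No assignment satisfies every clause.

No, unsatisfiable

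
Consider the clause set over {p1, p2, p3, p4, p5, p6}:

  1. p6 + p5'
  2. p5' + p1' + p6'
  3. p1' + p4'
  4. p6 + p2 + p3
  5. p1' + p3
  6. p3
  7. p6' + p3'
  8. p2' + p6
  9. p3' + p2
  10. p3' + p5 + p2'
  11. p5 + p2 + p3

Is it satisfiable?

From the singleton clause (p3), p3 = 1.
From the singleton clause (p6'), p6 = 0.
From the singleton clause (p5'), p5 = 0.
From the singleton clause (p2'), p2 = 0.
Now (p2) is unsatisfied and unit — conflict.
No assignment satisfies every clause.

Unsatisfiable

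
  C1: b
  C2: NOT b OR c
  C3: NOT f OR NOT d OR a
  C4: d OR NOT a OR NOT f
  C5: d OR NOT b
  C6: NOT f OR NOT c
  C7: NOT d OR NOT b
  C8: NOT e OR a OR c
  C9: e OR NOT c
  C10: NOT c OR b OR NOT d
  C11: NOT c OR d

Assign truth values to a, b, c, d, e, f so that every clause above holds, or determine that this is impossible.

(b) alone gives b = true.
(c) alone gives c = true.
(d) alone gives d = true.
Now (NOT d) is unsatisfied and unit — conflict.

UNSATISFIABLE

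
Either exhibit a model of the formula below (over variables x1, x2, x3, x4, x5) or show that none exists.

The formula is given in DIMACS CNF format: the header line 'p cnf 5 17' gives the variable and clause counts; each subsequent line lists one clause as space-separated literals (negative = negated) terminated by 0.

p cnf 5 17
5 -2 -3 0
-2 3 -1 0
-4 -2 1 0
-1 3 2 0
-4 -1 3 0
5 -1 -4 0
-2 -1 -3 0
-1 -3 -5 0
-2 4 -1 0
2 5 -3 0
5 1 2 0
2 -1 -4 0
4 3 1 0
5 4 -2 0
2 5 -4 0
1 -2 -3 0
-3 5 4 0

Try x5 = True.
Try x1 = False.
Try x4 = True.
(¬x2) alone gives x2 = False.
Every clause is now satisfied; x3 is unconstrained.

x1 ↦ False; x2 ↦ False; x3 ↦ False; x4 ↦ True; x5 ↦ True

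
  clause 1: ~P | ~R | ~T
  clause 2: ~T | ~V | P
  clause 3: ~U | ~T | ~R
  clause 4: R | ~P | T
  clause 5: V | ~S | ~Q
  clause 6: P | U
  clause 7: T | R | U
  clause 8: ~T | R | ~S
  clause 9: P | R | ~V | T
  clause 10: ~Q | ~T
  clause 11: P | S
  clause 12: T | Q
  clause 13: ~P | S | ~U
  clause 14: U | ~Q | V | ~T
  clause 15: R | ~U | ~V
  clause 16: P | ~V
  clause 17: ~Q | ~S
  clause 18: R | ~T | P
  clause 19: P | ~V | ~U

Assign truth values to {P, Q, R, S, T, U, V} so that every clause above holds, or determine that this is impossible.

P ↦ 1; Q ↦ 1; R ↦ 1; S ↦ 0; T ↦ 0; U ↦ 0; V ↦ 0

Suppose P = 1.
Suppose R = 1.
The clause (~T) is unit, so T = 0.
The clause (Q) is unit, so Q = 1.
The clause (~S) is unit, so S = 0.
The clause (~U) is unit, so U = 0.
Every clause is now satisfied; V is unconstrained.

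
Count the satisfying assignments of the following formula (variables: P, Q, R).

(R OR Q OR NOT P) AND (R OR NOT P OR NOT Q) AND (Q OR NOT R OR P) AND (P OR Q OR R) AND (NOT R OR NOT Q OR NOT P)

3

There are 2^3 = 8 truth assignments over (P, Q, R).
Check each against the 5 clauses (columns in the order P, Q, R):
  F F F  ✗ fails (P OR Q OR R)
  F F T  ✗ fails (Q OR NOT R OR P)
  F T F  ✓ satisfies all
  F T T  ✓ satisfies all
  T F F  ✗ fails (R OR Q OR NOT P)
  T F T  ✓ satisfies all
  T T F  ✗ fails (R OR NOT P OR NOT Q)
  T T T  ✗ fails (NOT R OR NOT Q OR NOT P)
3 of the 8 rows are models.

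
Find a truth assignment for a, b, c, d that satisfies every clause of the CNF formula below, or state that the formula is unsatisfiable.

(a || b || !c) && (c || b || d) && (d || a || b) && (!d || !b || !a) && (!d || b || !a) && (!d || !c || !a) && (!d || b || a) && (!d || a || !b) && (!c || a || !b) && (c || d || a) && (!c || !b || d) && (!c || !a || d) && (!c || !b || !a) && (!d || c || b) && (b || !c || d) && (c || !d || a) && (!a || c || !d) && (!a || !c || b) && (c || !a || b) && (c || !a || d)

UNSATISFIABLE

Branch on a: set a = true.
Branch on d: set d = false.
Unit clause (!c) forces c = false.
That conflicts with the unit clause (c).
Backtrack on d: now try d = true.
Unit clause (!b) forces b = false.
That conflicts with the unit clause (b).
Neither d = true nor d = false works.
Backtrack on a: now try a = false.
Branch on b: set b = true.
Unit clause (!d) forces d = false.
Unit clause (!c) forces c = false.
That conflicts with the unit clause (c).
Backtrack on b: now try b = false.
Unit clause (!c) forces c = false.
Unit clause (d) forces d = true.
That conflicts with the unit clause (!d).
Neither b = true nor b = false works.
Neither a = true nor a = false works.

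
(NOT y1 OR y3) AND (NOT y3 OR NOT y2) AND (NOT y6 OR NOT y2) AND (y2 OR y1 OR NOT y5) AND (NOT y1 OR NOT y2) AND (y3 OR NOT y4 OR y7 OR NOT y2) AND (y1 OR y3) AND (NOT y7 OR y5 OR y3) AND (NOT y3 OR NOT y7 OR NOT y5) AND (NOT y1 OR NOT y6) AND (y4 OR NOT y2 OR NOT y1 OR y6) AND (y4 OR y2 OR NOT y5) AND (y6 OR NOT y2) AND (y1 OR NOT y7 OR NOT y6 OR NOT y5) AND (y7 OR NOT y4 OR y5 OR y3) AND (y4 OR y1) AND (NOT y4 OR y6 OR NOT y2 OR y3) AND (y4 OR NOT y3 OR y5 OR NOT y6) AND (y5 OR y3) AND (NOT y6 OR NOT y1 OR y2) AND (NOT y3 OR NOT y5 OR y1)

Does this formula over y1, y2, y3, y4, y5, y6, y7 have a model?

Try y1 = true.
The clause (y3) is unit, so y3 = true.
The clause (NOT y2) is unit, so y2 = false.
The clause (NOT y6) is unit, so y6 = false.
Try y7 = false.
Try y4 = true.
Every clause is now satisfied; y5 is unconstrained.
A satisfying assignment: y1 ↦ true; y2 ↦ false; y3 ↦ true; y4 ↦ true; y5 ↦ true; y6 ↦ false; y7 ↦ false.

Yes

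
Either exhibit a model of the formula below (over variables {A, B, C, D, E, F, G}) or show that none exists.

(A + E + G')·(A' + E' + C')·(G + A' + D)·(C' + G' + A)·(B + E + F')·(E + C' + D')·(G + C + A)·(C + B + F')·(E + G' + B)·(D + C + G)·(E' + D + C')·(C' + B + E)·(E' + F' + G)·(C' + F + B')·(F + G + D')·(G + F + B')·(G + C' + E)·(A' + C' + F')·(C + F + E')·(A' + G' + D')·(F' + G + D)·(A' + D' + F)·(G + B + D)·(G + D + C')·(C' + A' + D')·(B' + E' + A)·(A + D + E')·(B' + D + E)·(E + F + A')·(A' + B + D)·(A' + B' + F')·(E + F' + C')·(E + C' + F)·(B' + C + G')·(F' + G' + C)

UNSATISFIABLE

Case A = 1:
Case E = 0:
The clause (F) is unit, so F = 1.
The clause (B) is unit, so B = 1.
Now (B') is unsatisfied and unit — conflict.
So E must be the other value — set E = 1.
The clause (C') is unit, so C = 0.
The clause (F) is unit, so F = 1.
The clause (B) is unit, so B = 1.
Now (B') is unsatisfied and unit — conflict.
Either choice for E ends in contradiction.
So A must be the other value — set A = 0.
Case E = 1:
The clause (B') is unit, so B = 0.
The clause (D) is unit, so D = 1.
Case C = 0:
The clause (G) is unit, so G = 1.
The clause (F') is unit, so F = 0.
Now (F) is unsatisfied and unit — conflict.
So C must be the other value — set C = 1.
The clause (G') is unit, so G = 0.
The clause (F') is unit, so F = 0.
Now (F) is unsatisfied and unit — conflict.
Either choice for C ends in contradiction.
So E must be the other value — set E = 0.
The clause (G') is unit, so G = 0.
The clause (C) is unit, so C = 1.
Now (C') is unsatisfied and unit — conflict.
Either choice for E ends in contradiction.
Either choice for A ends in contradiction.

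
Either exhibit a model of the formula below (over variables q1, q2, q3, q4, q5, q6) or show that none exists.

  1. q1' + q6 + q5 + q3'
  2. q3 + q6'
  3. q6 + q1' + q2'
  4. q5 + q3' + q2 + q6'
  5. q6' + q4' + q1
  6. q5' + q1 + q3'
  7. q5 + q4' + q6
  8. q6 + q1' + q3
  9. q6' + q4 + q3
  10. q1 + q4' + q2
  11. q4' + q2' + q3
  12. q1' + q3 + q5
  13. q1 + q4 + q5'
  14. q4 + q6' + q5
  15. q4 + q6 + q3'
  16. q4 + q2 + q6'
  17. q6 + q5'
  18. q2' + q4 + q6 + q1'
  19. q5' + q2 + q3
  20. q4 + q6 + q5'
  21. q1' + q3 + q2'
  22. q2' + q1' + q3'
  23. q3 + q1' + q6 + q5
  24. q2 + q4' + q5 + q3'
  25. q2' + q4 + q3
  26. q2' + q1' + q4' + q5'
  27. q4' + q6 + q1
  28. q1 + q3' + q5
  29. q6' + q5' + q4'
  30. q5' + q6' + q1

q1: 0, q2: 0, q3: 0, q4: 0, q5: 0, q6: 0

Suppose q3 = 0.
Unit clause (q6') forces q6 = 0.
Unit clause (q1') forces q1 = 0.
Unit clause (q5') forces q5 = 0.
Unit clause (q4') forces q4 = 0.
Unit clause (q2') forces q2 = 0.
All clauses are satisfied.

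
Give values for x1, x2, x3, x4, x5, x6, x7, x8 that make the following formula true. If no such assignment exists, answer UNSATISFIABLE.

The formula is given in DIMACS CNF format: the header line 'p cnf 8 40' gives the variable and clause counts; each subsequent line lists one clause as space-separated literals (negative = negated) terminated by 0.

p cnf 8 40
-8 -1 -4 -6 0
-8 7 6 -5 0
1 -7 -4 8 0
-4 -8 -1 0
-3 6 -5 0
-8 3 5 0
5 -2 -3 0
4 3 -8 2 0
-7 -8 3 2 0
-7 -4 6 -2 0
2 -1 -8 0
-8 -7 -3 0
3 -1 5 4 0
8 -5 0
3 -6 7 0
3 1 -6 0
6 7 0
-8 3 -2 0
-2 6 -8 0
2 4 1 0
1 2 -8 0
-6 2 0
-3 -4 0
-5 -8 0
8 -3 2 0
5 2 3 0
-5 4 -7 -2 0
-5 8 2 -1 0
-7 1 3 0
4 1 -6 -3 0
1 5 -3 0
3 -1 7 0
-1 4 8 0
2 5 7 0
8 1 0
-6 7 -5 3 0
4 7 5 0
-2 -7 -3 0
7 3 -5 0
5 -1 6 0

x1=True; x2=True; x3=False; x4=True; x5=False; x6=True; x7=True; x8=False

Case x8 = False:
(¬x5) alone gives x5 = False.
(x1) alone gives x1 = True.
(x4) alone gives x4 = True.
(¬x3) alone gives x3 = False.
(x2) alone gives x2 = True.
(x7) alone gives x7 = True.
(x6) alone gives x6 = True.
All clauses are satisfied.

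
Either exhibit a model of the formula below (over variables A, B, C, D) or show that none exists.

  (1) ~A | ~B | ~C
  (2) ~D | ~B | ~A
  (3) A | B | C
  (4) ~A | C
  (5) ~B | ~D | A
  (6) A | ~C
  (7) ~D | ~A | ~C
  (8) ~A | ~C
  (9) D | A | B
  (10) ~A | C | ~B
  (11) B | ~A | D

Branch on A: set A = 0.
From the singleton clause (~C), C = 0.
From the singleton clause (B), B = 1.
From the singleton clause (~D), D = 0.
This assignment satisfies each clause.

A ↦ 0,  B ↦ 1,  C ↦ 0,  D ↦ 0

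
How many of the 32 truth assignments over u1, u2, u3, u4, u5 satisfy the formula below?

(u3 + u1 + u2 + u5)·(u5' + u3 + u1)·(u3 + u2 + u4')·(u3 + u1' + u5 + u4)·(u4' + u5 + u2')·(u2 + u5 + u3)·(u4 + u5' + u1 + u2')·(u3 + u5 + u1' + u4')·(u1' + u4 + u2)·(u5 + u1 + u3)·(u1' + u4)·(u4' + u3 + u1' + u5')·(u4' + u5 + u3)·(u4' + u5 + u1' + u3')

8

There are 2^5 = 32 truth assignments over (u1, u2, u3, u4, u5).
Split on u4. With u4 = 1, the clauses containing u4 are satisfied and u4' drops from the rest; 5 of the 2^4 = 16 assignments to the other variables satisfy what remains.
With u4 = 0, by the same count on the reduced clause set, 3 assignments work.
(One model: u1=F, u2=F, u3=T, u4=F, u5=F.)
Total: 5 + 3 = 8.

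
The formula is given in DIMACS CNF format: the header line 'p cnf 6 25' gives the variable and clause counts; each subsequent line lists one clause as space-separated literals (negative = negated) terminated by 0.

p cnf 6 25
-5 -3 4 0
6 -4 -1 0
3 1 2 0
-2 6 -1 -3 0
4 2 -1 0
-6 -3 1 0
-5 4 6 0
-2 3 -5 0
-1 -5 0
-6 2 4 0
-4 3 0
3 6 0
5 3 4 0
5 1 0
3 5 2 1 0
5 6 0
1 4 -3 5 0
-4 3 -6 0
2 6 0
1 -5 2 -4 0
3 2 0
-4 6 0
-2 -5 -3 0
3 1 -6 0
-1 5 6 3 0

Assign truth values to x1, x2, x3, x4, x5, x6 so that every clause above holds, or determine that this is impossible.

x1 ↦ True; x2 ↦ False; x3 ↦ True; x4 ↦ True; x5 ↦ False; x6 ↦ True

Suppose x1 = True.
The clause (¬x5) is unit, so x5 = False.
The clause (x6) is unit, so x6 = True.
Suppose x4 = True.
The clause (x3) is unit, so x3 = True.
All clauses hold; x2 can take either value.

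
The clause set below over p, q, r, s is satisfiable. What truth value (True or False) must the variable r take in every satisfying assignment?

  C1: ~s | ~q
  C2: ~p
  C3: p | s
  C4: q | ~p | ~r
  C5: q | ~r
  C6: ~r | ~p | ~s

False

Suppose r = 1.
The clause (~p) is unit, so p = 0.
The clause (s) is unit, so s = 1.
The clause (~q) is unit, so q = 0.
That conflicts with the unit clause (q).
So every satisfying assignment has r = False.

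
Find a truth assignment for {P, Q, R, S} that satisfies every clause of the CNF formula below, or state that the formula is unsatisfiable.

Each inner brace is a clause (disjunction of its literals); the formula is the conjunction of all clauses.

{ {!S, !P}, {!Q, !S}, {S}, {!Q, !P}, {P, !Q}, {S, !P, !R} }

Unit clause (S) forces S = true.
Unit clause (!P) forces P = false.
Unit clause (!Q) forces Q = false.
All clauses hold; R can take either value.

P: false,  Q: false,  R: false,  S: true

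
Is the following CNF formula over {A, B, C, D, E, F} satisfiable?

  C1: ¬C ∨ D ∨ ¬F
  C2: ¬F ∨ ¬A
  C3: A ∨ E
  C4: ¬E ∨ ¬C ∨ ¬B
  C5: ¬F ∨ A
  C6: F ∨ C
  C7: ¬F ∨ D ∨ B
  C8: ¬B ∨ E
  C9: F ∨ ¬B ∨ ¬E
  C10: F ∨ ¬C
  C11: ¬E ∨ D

Unsatisfiable

Suppose F = False.
Unit clause (C) forces C = True.
But (¬C) is also a unit clause — contradiction.
That branch fails; take F = True instead.
Unit clause (¬A) forces A = False.
But (A) is also a unit clause — contradiction.
Neither F = True nor F = False works.
No assignment satisfies every clause.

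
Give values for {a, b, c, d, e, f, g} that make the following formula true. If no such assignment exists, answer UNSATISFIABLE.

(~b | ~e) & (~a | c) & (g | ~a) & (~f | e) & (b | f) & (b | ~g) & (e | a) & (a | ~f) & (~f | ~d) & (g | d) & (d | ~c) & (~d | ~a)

Case b = 0:
(f) alone gives f = 1.
(e) alone gives e = 1.
(~g) alone gives g = 0.
(~a) alone gives a = 0.
But (a) is also a unit clause — contradiction.
So b must be the other value — set b = 1.
(~e) alone gives e = 0.
(~f) alone gives f = 0.
(a) alone gives a = 1.
(c) alone gives c = 1.
(g) alone gives g = 1.
(d) alone gives d = 1.
But (~d) is also a unit clause — contradiction.
Both values of b lead to a conflict.

UNSATISFIABLE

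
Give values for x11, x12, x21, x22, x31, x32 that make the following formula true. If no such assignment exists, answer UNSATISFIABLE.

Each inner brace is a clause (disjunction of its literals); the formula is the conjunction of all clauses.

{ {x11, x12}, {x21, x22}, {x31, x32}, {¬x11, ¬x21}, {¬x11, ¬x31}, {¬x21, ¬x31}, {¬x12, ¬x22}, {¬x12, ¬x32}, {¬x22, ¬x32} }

UNSATISFIABLE

Try x11 = True.
From the singleton clause (¬x21), x21 = False.
From the singleton clause (x22), x22 = True.
From the singleton clause (¬x31), x31 = False.
From the singleton clause (x32), x32 = True.
That conflicts with the unit clause (¬x32).
So x11 must be the other value — set x11 = False.
From the singleton clause (x12), x12 = True.
From the singleton clause (¬x22), x22 = False.
From the singleton clause (x21), x21 = True.
From the singleton clause (¬x31), x31 = False.
From the singleton clause (x32), x32 = True.
That conflicts with the unit clause (¬x32).
Both values of x11 lead to a conflict.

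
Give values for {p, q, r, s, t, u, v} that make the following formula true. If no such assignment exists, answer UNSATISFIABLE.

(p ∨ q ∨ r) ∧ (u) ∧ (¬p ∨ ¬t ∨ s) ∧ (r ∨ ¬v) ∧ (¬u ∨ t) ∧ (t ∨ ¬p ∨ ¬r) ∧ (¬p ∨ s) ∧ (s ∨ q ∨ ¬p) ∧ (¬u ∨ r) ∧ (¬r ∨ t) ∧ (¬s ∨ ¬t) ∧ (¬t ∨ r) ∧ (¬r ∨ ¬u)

(u) alone gives u = True.
(t) alone gives t = True.
(r) alone gives r = True.
But (¬r) is also a unit clause — contradiction.

UNSATISFIABLE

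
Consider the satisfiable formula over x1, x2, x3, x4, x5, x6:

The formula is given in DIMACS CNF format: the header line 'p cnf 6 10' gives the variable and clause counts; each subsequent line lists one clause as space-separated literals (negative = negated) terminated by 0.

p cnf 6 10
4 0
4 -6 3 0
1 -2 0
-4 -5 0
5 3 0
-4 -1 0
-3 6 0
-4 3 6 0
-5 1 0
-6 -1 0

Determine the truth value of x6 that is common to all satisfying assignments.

True

Suppose x6 = False.
The clause (x4) is unit, so x4 = True.
The clause (¬x5) is unit, so x5 = False.
The clause (x3) is unit, so x3 = True.
But (¬x3) is also a unit clause — contradiction.
So every satisfying assignment has x6 = True.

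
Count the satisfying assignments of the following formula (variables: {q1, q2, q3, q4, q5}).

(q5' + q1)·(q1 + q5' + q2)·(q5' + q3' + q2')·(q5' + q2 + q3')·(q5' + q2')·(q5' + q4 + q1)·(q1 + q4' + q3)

There are 2^5 = 32 truth assignments over (q1, q2, q3, q4, q5).
Split on q5. With q5 = 1, the clauses containing q5 are satisfied and q5' drops from the rest; 2 of the 2^4 = 16 assignments to the other variables satisfy what remains.
With q5 = 0, by the same count on the reduced clause set, 14 assignments work.
Total: 2 + 14 = 16.

16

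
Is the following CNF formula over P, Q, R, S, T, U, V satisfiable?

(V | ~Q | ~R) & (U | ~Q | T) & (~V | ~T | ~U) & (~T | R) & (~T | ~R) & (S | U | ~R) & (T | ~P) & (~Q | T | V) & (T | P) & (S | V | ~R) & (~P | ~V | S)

Branch on T: set T = 0.
Unit clause (~P) forces P = 0.
But (P) is also a unit clause — contradiction.
Undo T and try T = 1.
Unit clause (R) forces R = 1.
But (~R) is also a unit clause — contradiction.
Either choice for T ends in contradiction.
No assignment satisfies every clause.

Unsatisfiable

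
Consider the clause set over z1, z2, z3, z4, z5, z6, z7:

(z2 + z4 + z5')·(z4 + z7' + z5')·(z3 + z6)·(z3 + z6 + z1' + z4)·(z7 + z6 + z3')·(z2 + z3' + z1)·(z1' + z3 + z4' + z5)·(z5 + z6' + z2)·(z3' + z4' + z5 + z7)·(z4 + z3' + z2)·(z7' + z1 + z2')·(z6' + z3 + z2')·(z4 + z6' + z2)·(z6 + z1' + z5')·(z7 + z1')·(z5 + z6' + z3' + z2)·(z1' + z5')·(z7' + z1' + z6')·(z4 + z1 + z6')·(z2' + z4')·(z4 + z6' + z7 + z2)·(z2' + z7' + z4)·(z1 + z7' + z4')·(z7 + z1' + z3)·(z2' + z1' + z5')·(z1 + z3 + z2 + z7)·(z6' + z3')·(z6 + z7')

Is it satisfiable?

No

Try z3 = 1.
(z6') alone gives z6 = 0.
(z7) alone gives z7 = 1.
Now (z7') is unsatisfied and unit — conflict.
Backtrack on z3: now try z3 = 0.
(z6) alone gives z6 = 1.
(z2') alone gives z2 = 0.
(z5) alone gives z5 = 1.
(z4) alone gives z4 = 1.
(z1') alone gives z1 = 0.
(z7') alone gives z7 = 0.
Now (z7) is unsatisfied and unit — conflict.
Neither z3 = 1 nor z3 = 0 works.
No assignment satisfies every clause.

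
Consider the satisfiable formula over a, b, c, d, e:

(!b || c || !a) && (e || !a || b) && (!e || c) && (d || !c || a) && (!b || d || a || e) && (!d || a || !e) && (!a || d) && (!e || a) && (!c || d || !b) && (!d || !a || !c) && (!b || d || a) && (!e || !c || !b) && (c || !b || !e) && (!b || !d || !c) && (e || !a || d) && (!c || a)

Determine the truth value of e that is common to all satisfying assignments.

Suppose e = true.
Unit clause (c) forces c = true.
Unit clause (a) forces a = true.
Unit clause (d) forces d = true.
But (!d) is also a unit clause — contradiction.
So every satisfying assignment has e = False.

False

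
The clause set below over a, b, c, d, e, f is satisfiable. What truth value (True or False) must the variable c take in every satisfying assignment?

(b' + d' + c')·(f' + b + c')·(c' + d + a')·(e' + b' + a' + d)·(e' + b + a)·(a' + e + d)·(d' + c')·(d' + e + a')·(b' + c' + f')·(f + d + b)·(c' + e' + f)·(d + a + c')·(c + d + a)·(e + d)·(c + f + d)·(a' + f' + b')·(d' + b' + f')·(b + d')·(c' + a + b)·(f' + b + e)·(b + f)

Suppose c = 1.
From the singleton clause (d'), d = 0.
From the singleton clause (a'), a = 0.
That conflicts with the unit clause (a).
So every satisfying assignment has c = False.

False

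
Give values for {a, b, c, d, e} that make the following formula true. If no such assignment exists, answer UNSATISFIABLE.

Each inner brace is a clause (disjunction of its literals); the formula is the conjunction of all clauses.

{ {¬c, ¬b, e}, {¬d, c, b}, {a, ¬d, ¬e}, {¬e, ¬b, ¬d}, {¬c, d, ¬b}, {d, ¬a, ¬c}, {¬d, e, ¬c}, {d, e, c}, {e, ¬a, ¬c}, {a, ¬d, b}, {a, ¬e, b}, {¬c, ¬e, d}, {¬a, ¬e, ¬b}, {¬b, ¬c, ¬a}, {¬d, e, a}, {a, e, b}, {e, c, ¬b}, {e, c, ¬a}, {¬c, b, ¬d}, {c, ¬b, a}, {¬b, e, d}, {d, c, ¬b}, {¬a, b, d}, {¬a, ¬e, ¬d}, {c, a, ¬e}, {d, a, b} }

Suppose c = False.
Suppose d = False.
The clause (e) is unit, so e = True.
The clause (¬b) is unit, so b = False.
The clause (a) is unit, so a = True.
Now (¬a) is unsatisfied and unit — conflict.
Undo d and try d = True.
The clause (b) is unit, so b = True.
The clause (¬e) is unit, so e = False.
Now (e) is unsatisfied and unit — conflict.
Either choice for d ends in contradiction.
Undo c and try c = True.
Suppose b = False.
The clause (¬d) is unit, so d = False.
The clause (¬a) is unit, so a = False.
Now (a) is unsatisfied and unit — conflict.
Undo b and try b = True.
The clause (e) is unit, so e = True.
The clause (¬d) is unit, so d = False.
Now (d) is unsatisfied and unit — conflict.
Either choice for b ends in contradiction.
Either choice for c ends in contradiction.

UNSATISFIABLE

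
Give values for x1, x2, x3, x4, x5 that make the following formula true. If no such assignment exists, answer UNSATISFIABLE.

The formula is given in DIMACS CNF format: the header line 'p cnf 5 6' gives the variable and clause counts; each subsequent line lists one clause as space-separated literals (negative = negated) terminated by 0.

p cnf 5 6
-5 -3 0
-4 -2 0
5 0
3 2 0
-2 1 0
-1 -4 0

From the singleton clause (x5), x5 = True.
From the singleton clause (¬x3), x3 = False.
From the singleton clause (x2), x2 = True.
From the singleton clause (¬x4), x4 = False.
From the singleton clause (x1), x1 = True.
All clauses are satisfied.

x1: True, x2: True, x3: False, x4: False, x5: True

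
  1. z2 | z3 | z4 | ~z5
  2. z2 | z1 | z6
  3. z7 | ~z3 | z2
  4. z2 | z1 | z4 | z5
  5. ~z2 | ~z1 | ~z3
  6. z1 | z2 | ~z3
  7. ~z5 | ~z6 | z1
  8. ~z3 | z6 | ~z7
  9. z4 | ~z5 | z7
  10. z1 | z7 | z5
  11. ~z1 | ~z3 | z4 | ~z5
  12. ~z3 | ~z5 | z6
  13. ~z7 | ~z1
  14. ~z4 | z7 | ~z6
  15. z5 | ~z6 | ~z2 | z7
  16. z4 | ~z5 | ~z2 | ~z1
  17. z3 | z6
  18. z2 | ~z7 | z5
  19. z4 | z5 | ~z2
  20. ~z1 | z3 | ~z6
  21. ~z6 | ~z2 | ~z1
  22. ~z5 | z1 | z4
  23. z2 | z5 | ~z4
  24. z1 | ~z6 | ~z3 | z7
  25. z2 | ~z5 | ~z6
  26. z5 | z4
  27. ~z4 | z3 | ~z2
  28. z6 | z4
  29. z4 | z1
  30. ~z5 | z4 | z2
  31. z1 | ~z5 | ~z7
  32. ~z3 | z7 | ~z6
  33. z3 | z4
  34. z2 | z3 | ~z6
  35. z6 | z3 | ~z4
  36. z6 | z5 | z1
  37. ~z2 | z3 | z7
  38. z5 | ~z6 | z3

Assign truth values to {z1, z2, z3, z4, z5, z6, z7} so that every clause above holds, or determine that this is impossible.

z1=0,  z2=1,  z3=1,  z4=1,  z5=0,  z6=1,  z7=1

Branch on z7: set z7 = 1.
The clause (~z1) is unit, so z1 = 0.
The clause (z4) is unit, so z4 = 1.
The clause (~z5) is unit, so z5 = 0.
The clause (z2) is unit, so z2 = 1.
The clause (z3) is unit, so z3 = 1.
The clause (z6) is unit, so z6 = 1.
This assignment satisfies each clause.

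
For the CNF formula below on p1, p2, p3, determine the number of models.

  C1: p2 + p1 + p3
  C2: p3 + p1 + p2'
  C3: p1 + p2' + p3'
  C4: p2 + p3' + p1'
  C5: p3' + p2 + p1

3

There are 2^3 = 8 truth assignments over (p1, p2, p3).
Check each against the 5 clauses (columns in the order p1, p2, p3):
  F F F  ✗ fails (p2 + p1 + p3)
  F F T  ✗ fails (p3' + p2 + p1)
  F T F  ✗ fails (p3 + p1 + p2')
  F T T  ✗ fails (p1 + p2' + p3')
  T F F  ✓ satisfies all
  T F T  ✗ fails (p2 + p3' + p1')
  T T F  ✓ satisfies all
  T T T  ✓ satisfies all
3 of the 8 rows are models.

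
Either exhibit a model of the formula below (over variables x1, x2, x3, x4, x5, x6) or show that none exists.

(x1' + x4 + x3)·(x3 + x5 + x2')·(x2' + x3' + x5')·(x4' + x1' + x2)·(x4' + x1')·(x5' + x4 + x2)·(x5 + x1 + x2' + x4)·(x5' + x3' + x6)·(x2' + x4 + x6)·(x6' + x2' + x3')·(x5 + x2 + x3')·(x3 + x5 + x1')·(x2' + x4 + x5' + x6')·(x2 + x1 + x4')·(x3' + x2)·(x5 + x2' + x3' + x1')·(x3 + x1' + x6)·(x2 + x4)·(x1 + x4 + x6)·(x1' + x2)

Suppose x4 = 1.
The clause (x1') is unit, so x1 = 0.
The clause (x2) is unit, so x2 = 1.
Suppose x3 = 0.
The clause (x5) is unit, so x5 = 1.
All clauses hold; x6 can take either value.

x1 ↦ 0; x2 ↦ 1; x3 ↦ 0; x4 ↦ 1; x5 ↦ 1; x6 ↦ 1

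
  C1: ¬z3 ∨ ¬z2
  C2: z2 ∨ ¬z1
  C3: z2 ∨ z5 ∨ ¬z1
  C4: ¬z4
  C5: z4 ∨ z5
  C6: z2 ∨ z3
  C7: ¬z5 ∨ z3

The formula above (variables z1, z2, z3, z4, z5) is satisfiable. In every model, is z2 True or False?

False

Suppose z2 = True.
(¬z3) alone gives z3 = False.
(¬z4) alone gives z4 = False.
(z5) alone gives z5 = True.
That conflicts with the unit clause (¬z5).
So every satisfying assignment has z2 = False.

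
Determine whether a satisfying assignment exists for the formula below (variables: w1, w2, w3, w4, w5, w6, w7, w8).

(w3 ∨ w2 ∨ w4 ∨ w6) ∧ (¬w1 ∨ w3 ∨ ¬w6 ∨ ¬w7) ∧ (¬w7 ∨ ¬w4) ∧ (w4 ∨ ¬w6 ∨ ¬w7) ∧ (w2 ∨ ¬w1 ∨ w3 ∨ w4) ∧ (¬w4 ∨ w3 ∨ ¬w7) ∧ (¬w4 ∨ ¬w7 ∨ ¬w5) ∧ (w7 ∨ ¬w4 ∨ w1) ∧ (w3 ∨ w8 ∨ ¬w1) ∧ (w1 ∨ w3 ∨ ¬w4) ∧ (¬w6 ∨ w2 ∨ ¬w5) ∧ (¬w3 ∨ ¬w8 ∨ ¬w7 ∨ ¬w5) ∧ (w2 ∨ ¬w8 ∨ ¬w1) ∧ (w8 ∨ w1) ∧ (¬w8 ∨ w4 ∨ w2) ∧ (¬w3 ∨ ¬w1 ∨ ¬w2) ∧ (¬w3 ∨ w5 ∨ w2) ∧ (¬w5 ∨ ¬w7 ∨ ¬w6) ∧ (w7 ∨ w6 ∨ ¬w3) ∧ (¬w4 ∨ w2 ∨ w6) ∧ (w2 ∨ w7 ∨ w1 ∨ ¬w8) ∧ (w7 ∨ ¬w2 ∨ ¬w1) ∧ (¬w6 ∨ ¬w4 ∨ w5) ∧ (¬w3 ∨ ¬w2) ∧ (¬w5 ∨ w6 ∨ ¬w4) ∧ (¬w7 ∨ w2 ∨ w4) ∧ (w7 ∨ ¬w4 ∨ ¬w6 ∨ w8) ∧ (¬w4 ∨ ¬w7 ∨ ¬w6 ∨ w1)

Try w7 = False.
Try w4 = False.
Try w8 = True.
Unit clause (w2) forces w2 = True.
Unit clause (¬w1) forces w1 = False.
Unit clause (¬w3) forces w3 = False.
Every clause is now satisfied; w5, w6 are unconstrained.
A satisfying assignment: w1 ↦ False,  w2 ↦ True,  w3 ↦ False,  w4 ↦ False,  w5 ↦ False,  w6 ↦ False,  w7 ↦ False,  w8 ↦ True.

Yes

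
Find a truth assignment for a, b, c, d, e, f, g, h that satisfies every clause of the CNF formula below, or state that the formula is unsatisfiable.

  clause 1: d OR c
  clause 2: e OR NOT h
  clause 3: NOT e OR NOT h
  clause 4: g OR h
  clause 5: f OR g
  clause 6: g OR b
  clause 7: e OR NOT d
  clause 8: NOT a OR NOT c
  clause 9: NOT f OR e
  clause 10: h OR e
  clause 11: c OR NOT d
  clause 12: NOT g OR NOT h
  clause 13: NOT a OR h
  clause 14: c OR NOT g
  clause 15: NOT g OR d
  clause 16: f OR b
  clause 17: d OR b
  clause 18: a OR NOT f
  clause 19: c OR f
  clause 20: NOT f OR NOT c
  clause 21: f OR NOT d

Case d = true:
The clause (e) is unit, so e = true.
The clause (NOT h) is unit, so h = false.
The clause (g) is unit, so g = true.
The clause (c) is unit, so c = true.
The clause (NOT a) is unit, so a = false.
The clause (NOT f) is unit, so f = false.
Now (f) is unsatisfied and unit — conflict.
So d must be the other value — set d = false.
The clause (c) is unit, so c = true.
The clause (NOT a) is unit, so a = false.
The clause (NOT g) is unit, so g = false.
The clause (h) is unit, so h = true.
The clause (e) is unit, so e = true.
Now (NOT e) is unsatisfied and unit — conflict.
Either choice for d ends in contradiction.

UNSATISFIABLE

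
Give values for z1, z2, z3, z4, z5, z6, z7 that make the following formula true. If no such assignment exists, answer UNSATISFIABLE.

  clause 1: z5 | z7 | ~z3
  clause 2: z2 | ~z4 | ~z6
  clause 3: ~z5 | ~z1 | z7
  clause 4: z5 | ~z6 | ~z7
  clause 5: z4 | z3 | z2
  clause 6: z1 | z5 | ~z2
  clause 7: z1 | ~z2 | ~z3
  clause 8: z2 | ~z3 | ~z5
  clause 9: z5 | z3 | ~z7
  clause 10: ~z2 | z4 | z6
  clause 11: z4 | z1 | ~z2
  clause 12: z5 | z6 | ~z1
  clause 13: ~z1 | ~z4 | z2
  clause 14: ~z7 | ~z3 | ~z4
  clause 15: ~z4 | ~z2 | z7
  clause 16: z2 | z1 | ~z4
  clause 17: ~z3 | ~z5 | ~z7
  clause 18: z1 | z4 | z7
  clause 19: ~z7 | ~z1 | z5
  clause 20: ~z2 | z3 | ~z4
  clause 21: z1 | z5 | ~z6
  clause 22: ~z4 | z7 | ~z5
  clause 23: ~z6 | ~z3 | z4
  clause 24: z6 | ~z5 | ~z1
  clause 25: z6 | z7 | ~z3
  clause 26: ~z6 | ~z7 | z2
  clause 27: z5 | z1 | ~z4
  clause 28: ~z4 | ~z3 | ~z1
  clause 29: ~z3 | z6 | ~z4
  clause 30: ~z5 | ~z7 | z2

Case z5 = 0:
Case z7 = 1:
The clause (~z6) is unit, so z6 = 0.
The clause (z3) is unit, so z3 = 1.
The clause (~z1) is unit, so z1 = 0.
The clause (~z2) is unit, so z2 = 0.
The clause (~z4) is unit, so z4 = 0.
This assignment satisfies each clause.

z1: 0, z2: 0, z3: 1, z4: 0, z5: 0, z6: 0, z7: 1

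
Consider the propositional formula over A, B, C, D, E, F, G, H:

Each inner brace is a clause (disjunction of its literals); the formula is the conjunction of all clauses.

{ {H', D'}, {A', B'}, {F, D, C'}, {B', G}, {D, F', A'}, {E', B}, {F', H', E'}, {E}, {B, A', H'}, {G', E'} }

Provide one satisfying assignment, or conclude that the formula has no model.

Unit clause (E) forces E = 1.
Unit clause (B) forces B = 1.
Unit clause (A') forces A = 0.
Unit clause (G) forces G = 1.
Now (G') is unsatisfied and unit — conflict.

UNSATISFIABLE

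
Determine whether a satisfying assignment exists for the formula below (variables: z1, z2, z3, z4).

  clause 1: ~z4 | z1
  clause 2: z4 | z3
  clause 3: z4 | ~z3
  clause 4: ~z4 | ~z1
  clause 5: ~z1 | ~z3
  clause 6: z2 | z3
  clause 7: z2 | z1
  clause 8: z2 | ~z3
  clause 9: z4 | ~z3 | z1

No

Suppose z4 = 0.
From the singleton clause (z3), z3 = 1.
But (~z3) is also a unit clause — contradiction.
That branch fails; take z4 = 1 instead.
From the singleton clause (z1), z1 = 1.
But (~z1) is also a unit clause — contradiction.
Both values of z4 lead to a conflict.
No assignment satisfies every clause.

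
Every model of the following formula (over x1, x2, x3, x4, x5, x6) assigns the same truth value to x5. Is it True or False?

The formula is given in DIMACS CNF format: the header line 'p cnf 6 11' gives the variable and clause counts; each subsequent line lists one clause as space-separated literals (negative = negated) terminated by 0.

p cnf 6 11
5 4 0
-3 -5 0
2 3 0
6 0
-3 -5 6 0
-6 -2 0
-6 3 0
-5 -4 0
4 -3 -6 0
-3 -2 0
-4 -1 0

Suppose x5 = True.
The clause (¬x3) is unit, so x3 = False.
The clause (x2) is unit, so x2 = True.
The clause (x6) is unit, so x6 = True.
That conflicts with the unit clause (¬x6).
So every satisfying assignment has x5 = False.

False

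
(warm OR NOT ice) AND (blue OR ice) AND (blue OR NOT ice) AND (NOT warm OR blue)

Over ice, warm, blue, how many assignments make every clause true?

3

There are 2^3 = 8 truth assignments over (ice, warm, blue).
Check each against the 4 clauses (columns in the order ice, warm, blue):
  F F F  ✗ fails (blue OR ice)
  F F T  ✓ satisfies all
  F T F  ✗ fails (blue OR ice)
  F T T  ✓ satisfies all
  T F F  ✗ fails (warm OR NOT ice)
  T F T  ✗ fails (warm OR NOT ice)
  T T F  ✗ fails (blue OR NOT ice)
  T T T  ✓ satisfies all
3 of the 8 rows are models.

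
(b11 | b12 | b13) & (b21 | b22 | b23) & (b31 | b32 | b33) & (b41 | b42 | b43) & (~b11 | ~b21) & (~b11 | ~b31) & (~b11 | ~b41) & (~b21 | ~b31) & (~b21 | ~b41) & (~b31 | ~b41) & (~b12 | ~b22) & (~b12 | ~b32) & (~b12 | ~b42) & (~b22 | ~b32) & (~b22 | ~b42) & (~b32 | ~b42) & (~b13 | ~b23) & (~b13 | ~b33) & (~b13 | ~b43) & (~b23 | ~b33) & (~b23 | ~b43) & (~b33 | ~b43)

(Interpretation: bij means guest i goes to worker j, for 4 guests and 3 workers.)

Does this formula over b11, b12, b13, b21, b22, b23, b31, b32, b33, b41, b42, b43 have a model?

Unsatisfiable

Suppose b11 = 0.
Suppose b12 = 1.
Unit clause (~b22) forces b22 = 0.
Unit clause (~b32) forces b32 = 0.
Unit clause (~b42) forces b42 = 0.
Suppose b21 = 1.
Unit clause (~b31) forces b31 = 0.
Unit clause (b33) forces b33 = 1.
Unit clause (~b41) forces b41 = 0.
Unit clause (b43) forces b43 = 1.
But (~b43) is also a unit clause — contradiction.
So b21 must be the other value — set b21 = 0.
Unit clause (b23) forces b23 = 1.
Unit clause (~b13) forces b13 = 0.
Unit clause (~b33) forces b33 = 0.
Unit clause (b31) forces b31 = 1.
Unit clause (~b41) forces b41 = 0.
Unit clause (b43) forces b43 = 1.
But (~b43) is also a unit clause — contradiction.
Either choice for b21 ends in contradiction.
So b12 must be the other value — set b12 = 0.
Unit clause (b13) forces b13 = 1.
Unit clause (~b23) forces b23 = 0.
Unit clause (~b33) forces b33 = 0.
Unit clause (~b43) forces b43 = 0.
Suppose b21 = 1.
Unit clause (~b31) forces b31 = 0.
Unit clause (b32) forces b32 = 1.
Unit clause (~b41) forces b41 = 0.
Unit clause (b42) forces b42 = 1.
But (~b42) is also a unit clause — contradiction.
So b21 must be the other value — set b21 = 0.
Unit clause (b22) forces b22 = 1.
Unit clause (~b32) forces b32 = 0.
Unit clause (b31) forces b31 = 1.
Unit clause (~b41) forces b41 = 0.
Unit clause (b42) forces b42 = 1.
But (~b42) is also a unit clause — contradiction.
Either choice for b21 ends in contradiction.
Either choice for b12 ends in contradiction.
So b11 must be the other value — set b11 = 1.
Unit clause (~b21) forces b21 = 0.
Unit clause (~b31) forces b31 = 0.
Unit clause (~b41) forces b41 = 0.
Suppose b22 = 1.
Unit clause (~b12) forces b12 = 0.
Unit clause (~b32) forces b32 = 0.
Unit clause (b33) forces b33 = 1.
Unit clause (~b42) forces b42 = 0.
Unit clause (b43) forces b43 = 1.
But (~b43) is also a unit clause — contradiction.
So b22 must be the other value — set b22 = 0.
Unit clause (b23) forces b23 = 1.
Unit clause (~b13) forces b13 = 0.
Unit clause (~b33) forces b33 = 0.
Unit clause (b32) forces b32 = 1.
Unit clause (~b12) forces b12 = 0.
Unit clause (~b42) forces b42 = 0.
Unit clause (b43) forces b43 = 1.
But (~b43) is also a unit clause — contradiction.
Either choice for b22 ends in contradiction.
Either choice for b11 ends in contradiction.
No assignment satisfies every clause.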